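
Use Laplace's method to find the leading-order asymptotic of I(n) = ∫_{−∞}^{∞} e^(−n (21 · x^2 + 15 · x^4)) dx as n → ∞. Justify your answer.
I(n) ~ sqrt(π/(21n))

φ(x) = 21 · x^2 + 15 · x^4 has its unique global minimum at x* = 0 (since φ'(x) = 42x + 60x^3 = 0 only at x = 0 for real x with both coefficients positive, and φ → ∞ as |x| → ∞). At x* = 0, φ(0) = 0 and φ''(0) = 42. Laplace's method then gives
  I(n) ~ sqrt(2π / (n · φ''(0))) · e^(−n φ(0)) = sqrt(2π / (42n)) = sqrt(π/(21n)).
The 15 · x^4 term contributes only at subleading order (an O(1/n) relative correction).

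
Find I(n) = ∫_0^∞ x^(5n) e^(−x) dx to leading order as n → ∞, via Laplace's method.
I(n) ~ sqrt(2π·5n) · (5n/e)^(5n)

Write the integrand as exp(5n ln x − x) and set f(x) = 5n ln x − x. Then f'(x) = 5n/x − 1 = 0 at x* = 5n, and f''(x*) = −5n/x*^2 = −1/(5n). Laplace's method (interior maximum) gives
  I(n) ~ e^(f(x*)) · sqrt(2π / |f''(x*)|)
        = exp(5n ln(5n) − 5n) · sqrt(2π · 5n)
        = (5n)^(5n) e^(−5n) · sqrt(2π·5n)
        = sqrt(2π·5n) · (5n/e)^(5n).
This matches Γ(5n+1) with Stirling applied to Γ.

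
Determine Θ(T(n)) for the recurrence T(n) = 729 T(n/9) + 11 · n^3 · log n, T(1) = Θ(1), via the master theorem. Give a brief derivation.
T(n) = Θ(n^3 · (log n)^2)

Here log_9 729 = 3 and f(n) = 11 · n^3 · log n = Θ(n^(log_9 729) · (log n)^1). This is the extended Case 2 of the master theorem (f matches the critical exponent up to log factors), giving T(n) = Θ(n^(log_9 729) · (log n)^(1+1)) = Θ(n^3 · (log n)^2).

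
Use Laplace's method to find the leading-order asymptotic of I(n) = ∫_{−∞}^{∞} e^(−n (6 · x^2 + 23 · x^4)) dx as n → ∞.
I(n) ~ sqrt(π/(6n))

φ(x) = 6 · x^2 + 23 · x^4 has its unique global minimum at x* = 0 (since φ'(x) = 12x + 92x^3 = 0 only at x = 0 for real x with both coefficients positive, and φ → ∞ as |x| → ∞). At x* = 0, φ(0) = 0 and φ''(0) = 12. Laplace's method then gives
  I(n) ~ sqrt(2π / (n · φ''(0))) · e^(−n φ(0)) = sqrt(2π / (12n)) = sqrt(π/(6n)).
The 23 · x^4 term contributes only at subleading order (an O(1/n) relative correction).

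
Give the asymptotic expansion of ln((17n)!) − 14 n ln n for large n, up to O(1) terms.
ln((17n)!) − 14 n ln n = 3 n ln n + 17(ln 17 − 1) n + (1/2) ln(2π·17n) + O(1/n)

Stirling: ln((17n)!) = 17n ln(17n) − 17n + (1/2) ln(2π·17n) + O(1/n).
Expand 17n ln(17n) = 17n (ln n + ln 17) = 17n ln n + 17n ln 17.
Subtract 14n ln n: leading term is (17 − 14) n ln n = 3 n ln n. The next term is 17n ln 17 − 17n = 17(ln 17 − 1) n. Then the (1/2) ln(2π·17n) correction.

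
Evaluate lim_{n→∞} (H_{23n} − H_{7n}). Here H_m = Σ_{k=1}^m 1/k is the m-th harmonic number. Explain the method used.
lim = ln(23/7)

Euler-Maclaurin gives H_m = ln m + γ + 1/(2m) + O(1/m^2). The γ and O(1/m) terms cancel in the difference:
  H_{23n} − H_{7n} = ln(23n) − ln(7n) + O(1/n) = ln(23/7) + O(1/n).
Hence the limit is ln(23/7).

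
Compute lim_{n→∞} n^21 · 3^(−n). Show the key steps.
lim = 0

Exponentials with base > 1 dominate every fixed polynomial: for any fixed c, n^c / 3^n → 0 as n → ∞ (e.g. by the ratio test, or by writing 3^n = e^(n ln 3) and noting e^(n ln 3) / n^c → ∞). Hence n^21 · 3^(−n) = n^21 / 3^n → 0.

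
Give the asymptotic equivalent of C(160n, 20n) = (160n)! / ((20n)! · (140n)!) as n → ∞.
C(160n, 20n) ~ (16777216/823543)^(20n) · sqrt(4/(7π·20n))

Write N = 20n. Apply Stirling to each factorial:
  (8N)! ~ sqrt(2π·8N) · (8N/e)^(8N),
  N! ~ sqrt(2π N) · (N/e)^N,
  (7N)! ~ sqrt(2π·7N) · (7N/e)^(7N).
The exponential factors combine to (8N)^(8N) / (N^N · (7N)^(7N)) = 8^(8N)/7^(7N) = (8^8/7^7)^N = (16777216/823543)^N.
The square-root prefactors combine to sqrt(2π·8N) / (sqrt(2π N)·sqrt(2π·7N)) = sqrt(8 / (2π·7·N)) = sqrt(4/(7π·20n)).
Substituting N = 20n: C(160n, 20n) ~ (16777216/823543)^(20n) · sqrt(4/(7π·20n)).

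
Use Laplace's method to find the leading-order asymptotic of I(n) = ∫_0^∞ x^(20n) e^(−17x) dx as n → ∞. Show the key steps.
I(n) ~ (sqrt(2π·20n) / 17) · (20n/(17e))^(20n)

Write the integrand as exp(20n ln x − 17x) and set f(x) = 20n ln x − 17x. Then f'(x) = 20n/x − 17 = 0 at x* = 20n/17, and f''(x*) = −20n/x*^2 = −17^2/(20n). Laplace's method (interior maximum) gives
  I(n) ~ e^(f(x*)) · sqrt(2π / |f''(x*)|)
        = exp(20n ln(20n/17) − 20n) · sqrt(2π · 20n / 17^2)
        = (20n/17)^(20n) e^(−20n) · sqrt(2π·20n) / 17
        = (sqrt(2π·20n) / 17) · (20n/(17e))^(20n).
This matches Γ(20n+1)/17^(20n+1) with Stirling applied to Γ.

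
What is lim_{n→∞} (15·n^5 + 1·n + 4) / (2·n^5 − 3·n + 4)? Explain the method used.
lim = 15/2

For large n the leading n^5 terms dominate both numerator and denominator. Dividing top and bottom by n^5, every other term tends to 0, leaving 15/2.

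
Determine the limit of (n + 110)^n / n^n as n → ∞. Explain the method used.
lim = e^110

Rewrite as (1 + 110/n)^(n). By the standard limit (1 + x/n)^n → e^x, we have (1 + 110/n)^n → e^110, and raising to the 1st power gives e^110.
More precisely, ln[(1 + 110/n)^(n)] = n · ln(1 + 110/n) = n · (110/n + O(1/n^2)) = 110 + O(1/n) → 110.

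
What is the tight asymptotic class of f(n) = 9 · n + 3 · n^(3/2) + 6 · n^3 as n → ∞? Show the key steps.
f(n) ∈ Θ(n^3)

Compare the terms by growth order. For large n, n^a · (log n)^b dominates n^a' · (log n)^b' iff a > a', or (a = a' and b > b'). Ranking the 3 terms shows the dominant one is 6 · n^3. Hence f(n) ∈ Θ(n^3).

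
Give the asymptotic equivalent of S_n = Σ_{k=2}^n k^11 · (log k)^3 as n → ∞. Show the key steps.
S_n ~ n^12 · (log n)^3 / 12

By integral comparison, S_n = ∫_1^n x^11 · (log x)^3 dx + O(n^11 · (log n)^3). For the integral, the leading term of ∫_1^n x^11 (log x)^3 dx is n^12/12 · (log n)^3 (by repeated integration by parts; each step lowers the log-exponent and produces a relatively O(1/log n) correction). Hence S_n ~ n^12 · (log n)^3 / 12.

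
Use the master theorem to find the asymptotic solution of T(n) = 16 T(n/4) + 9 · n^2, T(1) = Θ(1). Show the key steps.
T(n) = Θ(n^2 log n)

log_4 16 = 2, and f(n) = 9 · n^2 = Θ(n^(log_4 16)). This is Case 2 of the master theorem: T(n) = Θ(f(n) · log n) = Θ(n^2 log n).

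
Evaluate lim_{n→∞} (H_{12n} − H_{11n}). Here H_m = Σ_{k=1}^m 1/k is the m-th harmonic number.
lim = ln(12/11)

Euler-Maclaurin gives H_m = ln m + γ + 1/(2m) + O(1/m^2). The γ and O(1/m) terms cancel in the difference:
  H_{12n} − H_{11n} = ln(12n) − ln(11n) + O(1/n) = ln(12/11) + O(1/n).
Hence the limit is ln(12/11).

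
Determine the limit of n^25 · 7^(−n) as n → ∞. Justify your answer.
lim = 0

Exponentials with base > 1 dominate every fixed polynomial: for any fixed c, n^c / 7^n → 0 as n → ∞ (e.g. by the ratio test, or by writing 7^n = e^(n ln 7) and noting e^(n ln 7) / n^c → ∞). Hence n^25 · 7^(−n) = n^25 / 7^n → 0.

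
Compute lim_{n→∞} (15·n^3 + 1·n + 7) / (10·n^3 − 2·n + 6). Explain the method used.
lim = 15/10 = 3/2

For large n the leading n^3 terms dominate both numerator and denominator. Dividing top and bottom by n^3, every other term tends to 0, leaving 15/10 = 3/2.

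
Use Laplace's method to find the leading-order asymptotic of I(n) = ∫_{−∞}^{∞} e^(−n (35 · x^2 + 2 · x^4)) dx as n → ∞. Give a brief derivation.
I(n) ~ sqrt(π/(35n))

φ(x) = 35 · x^2 + 2 · x^4 has its unique global minimum at x* = 0 (since φ'(x) = 70x + 8x^3 = 0 only at x = 0 for real x with both coefficients positive, and φ → ∞ as |x| → ∞). At x* = 0, φ(0) = 0 and φ''(0) = 70. Laplace's method then gives
  I(n) ~ sqrt(2π / (n · φ''(0))) · e^(−n φ(0)) = sqrt(2π / (70n)) = sqrt(π/(35n)).
The 2 · x^4 term contributes only at subleading order (an O(1/n) relative correction).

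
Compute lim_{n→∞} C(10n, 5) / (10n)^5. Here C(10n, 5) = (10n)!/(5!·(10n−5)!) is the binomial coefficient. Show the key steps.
lim = 1/5! = 1/120

With N = 10n → ∞: C(N, 5) / N^5 = [N(N−1)…(N−4)] / (5! · N^5) = (1/5!) · 1 · (1 − 1/(10n)) · (1 − 2/(10n)) · (1 − 3/(10n)) · (1 − 4/(10n)). Each factor → 1 as N → ∞, so the limit is 1/5! = 1/120.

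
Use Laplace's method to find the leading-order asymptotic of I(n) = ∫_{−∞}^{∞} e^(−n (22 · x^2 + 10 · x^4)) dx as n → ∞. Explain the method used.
I(n) ~ sqrt(π/(22n))

φ(x) = 22 · x^2 + 10 · x^4 has its unique global minimum at x* = 0 (since φ'(x) = 44x + 40x^3 = 0 only at x = 0 for real x with both coefficients positive, and φ → ∞ as |x| → ∞). At x* = 0, φ(0) = 0 and φ''(0) = 44. Laplace's method then gives
  I(n) ~ sqrt(2π / (n · φ''(0))) · e^(−n φ(0)) = sqrt(2π / (44n)) = sqrt(π/(22n)).
The 10 · x^4 term contributes only at subleading order (an O(1/n) relative correction).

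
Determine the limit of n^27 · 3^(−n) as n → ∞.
lim = 0

Exponentials with base > 1 dominate every fixed polynomial: for any fixed c, n^c / 3^n → 0 as n → ∞ (e.g. by the ratio test, or by writing 3^n = e^(n ln 3) and noting e^(n ln 3) / n^c → ∞). Hence n^27 · 3^(−n) = n^27 / 3^n → 0.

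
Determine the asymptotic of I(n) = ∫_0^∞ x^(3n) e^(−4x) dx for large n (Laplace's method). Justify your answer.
I(n) ~ (sqrt(2π·3n) / 4) · (3n/(4e))^(3n)

Write the integrand as exp(3n ln x − 4x) and set f(x) = 3n ln x − 4x. Then f'(x) = 3n/x − 4 = 0 at x* = 3n/4, and f''(x*) = −3n/x*^2 = −4^2/(3n). Laplace's method (interior maximum) gives
  I(n) ~ e^(f(x*)) · sqrt(2π / |f''(x*)|)
        = exp(3n ln(3n/4) − 3n) · sqrt(2π · 3n / 4^2)
        = (3n/4)^(3n) e^(−3n) · sqrt(2π·3n) / 4
        = (sqrt(2π·3n) / 4) · (3n/(4e))^(3n).
This matches Γ(3n+1)/4^(3n+1) with Stirling applied to Γ.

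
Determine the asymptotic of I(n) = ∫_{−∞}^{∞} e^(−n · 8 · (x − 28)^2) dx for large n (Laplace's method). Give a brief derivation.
I(n) = sqrt(π/(8n))

Here φ(x) = 8 · (x − 28)^2 has its unique minimum at x* = 28 with φ(x*) = 0 and φ''(x*) = 16. Laplace's method gives
  I(n) ~ e^(−n φ(x*)) · sqrt(2π / (n · φ''(x*))) = sqrt(2π / (16n)) = sqrt(π/(8n)).
This is exact: substituting u = (x − 28)·sqrt(8n) gives I(n) = (1/sqrt(8n)) ∫_{−∞}^{∞} e^(−u^2) du = sqrt(π/(8n)).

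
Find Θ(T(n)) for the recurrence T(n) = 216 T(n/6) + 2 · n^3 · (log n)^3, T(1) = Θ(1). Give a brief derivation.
T(n) = Θ(n^3 · (log n)^4)

Here log_6 216 = 3 and f(n) = 2 · n^3 · (log n)^3 = Θ(n^(log_6 216) · (log n)^3). This is the extended Case 2 of the master theorem (f matches the critical exponent up to log factors), giving T(n) = Θ(n^(log_6 216) · (log n)^(3+1)) = Θ(n^3 · (log n)^4).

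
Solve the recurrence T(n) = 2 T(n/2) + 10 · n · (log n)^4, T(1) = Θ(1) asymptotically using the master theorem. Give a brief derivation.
T(n) = Θ(n · (log n)^5)

Here log_2 2 = 1 and f(n) = 10 · n · (log n)^4 = Θ(n^(log_2 2) · (log n)^4). This is the extended Case 2 of the master theorem (f matches the critical exponent up to log factors), giving T(n) = Θ(n^(log_2 2) · (log n)^(4+1)) = Θ(n · (log n)^5).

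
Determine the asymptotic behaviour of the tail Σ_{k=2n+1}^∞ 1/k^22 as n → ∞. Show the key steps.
Σ_{k>2n} 1/k^22 ~ 1/(21 · (2n)^21)

Compare to the integral: ∫_{2n}^∞ x^(−22) dx = [−x^(−21)/21]_{2n}^∞ = 1/((22−1)·(2n)^21). Euler-Maclaurin then gives
  Σ_{k>2n} 1/k^22 = ∫_{2n}^∞ dx/x^22 − 1/(2·(2n)^22) + O(1/(2n)^23).
(Equivalently this is ζ(22) − Σ_{k≤2n} 1/k^22.)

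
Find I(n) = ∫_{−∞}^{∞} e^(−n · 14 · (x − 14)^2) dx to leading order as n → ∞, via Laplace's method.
I(n) = sqrt(π/(14n))

Here φ(x) = 14 · (x − 14)^2 has its unique minimum at x* = 14 with φ(x*) = 0 and φ''(x*) = 28. Laplace's method gives
  I(n) ~ e^(−n φ(x*)) · sqrt(2π / (n · φ''(x*))) = sqrt(2π / (28n)) = sqrt(π/(14n)).
This is exact: substituting u = (x − 14)·sqrt(14n) gives I(n) = (1/sqrt(14n)) ∫_{−∞}^{∞} e^(−u^2) du = sqrt(π/(14n)).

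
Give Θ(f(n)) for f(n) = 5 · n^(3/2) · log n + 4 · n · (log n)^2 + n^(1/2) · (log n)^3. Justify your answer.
f(n) ∈ Θ(n^(3/2) · log n)

Compare the terms by growth order. For large n, n^a · (log n)^b dominates n^a' · (log n)^b' iff a > a', or (a = a' and b > b'). Ranking the 3 terms shows the dominant one is 5 · n^(3/2) · log n. Hence f(n) ∈ Θ(n^(3/2) · log n).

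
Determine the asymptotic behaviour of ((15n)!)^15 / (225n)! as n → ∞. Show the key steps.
((15n)!)^15/(225n)! ~ ((2π·15n)^(14/2) / sqrt(15)) · 15^(−15·15n)  →  0

Write N = 15n. Stirling: N! ~ sqrt(2π N)(N/e)^N and (15N)! ~ sqrt(2π·15N)·(15N/e)^(15N).
  (N!)^15/(15N)! ~ (2π N)^(15/2) (N/e)^(15N) / [sqrt(2π·15N) (15N/e)^(15N)]
     = (2π N)^(15/2) / sqrt(2π·15N) · (N/(15N))^(15N)
     = (2π N)^((15−1)/2) / sqrt(15) · 15^(−15N).
Since 15^15 > 1, the factor 15^(−15N) decays exponentially, so the ratio → 0. Substituting N = 15n gives the stated form.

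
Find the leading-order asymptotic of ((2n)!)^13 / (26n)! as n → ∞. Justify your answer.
((2n)!)^13/(26n)! ~ ((2π·2n)^(12/2) / sqrt(13)) · 13^(−13·2n)  →  0

Write N = 2n. Stirling: N! ~ sqrt(2π N)(N/e)^N and (13N)! ~ sqrt(2π·13N)·(13N/e)^(13N).
  (N!)^13/(13N)! ~ (2π N)^(13/2) (N/e)^(13N) / [sqrt(2π·13N) (13N/e)^(13N)]
     = (2π N)^(13/2) / sqrt(2π·13N) · (N/(13N))^(13N)
     = (2π N)^((13−1)/2) / sqrt(13) · 13^(−13N).
Since 13^13 > 1, the factor 13^(−13N) decays exponentially, so the ratio → 0. Substituting N = 2n gives the stated form.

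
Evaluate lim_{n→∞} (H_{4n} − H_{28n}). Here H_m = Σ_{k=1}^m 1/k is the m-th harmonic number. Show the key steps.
lim = ln(4/28) = −ln 7

Euler-Maclaurin gives H_m = ln m + γ + 1/(2m) + O(1/m^2). The γ and O(1/m) terms cancel in the difference:
  H_{4n} − H_{28n} = ln(4n) − ln(28n) + O(1/n) = ln(4/28) + O(1/n).
Hence the limit is ln(4/28) = −ln 7.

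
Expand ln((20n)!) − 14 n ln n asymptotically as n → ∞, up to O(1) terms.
ln((20n)!) − 14 n ln n = 6 n ln n + 20(ln 20 − 1) n + (1/2) ln(2π·20n) + O(1/n)

Stirling: ln((20n)!) = 20n ln(20n) − 20n + (1/2) ln(2π·20n) + O(1/n).
Expand 20n ln(20n) = 20n (ln n + ln 20) = 20n ln n + 20n ln 20.
Subtract 14n ln n: leading term is (20 − 14) n ln n = 6 n ln n. The next term is 20n ln 20 − 20n = 20(ln 20 − 1) n. Then the (1/2) ln(2π·20n) correction.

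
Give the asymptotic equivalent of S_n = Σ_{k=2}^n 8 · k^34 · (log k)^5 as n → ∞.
S_n ~ 8 · n^35 · (log n)^5 / 35

By integral comparison, S_n = ∫_1^n 8 · x^34 · (log x)^5 dx + O(n^34 · (log n)^5). For the integral, the leading term of ∫_1^n x^34 (log x)^5 dx is n^35/35 · (log n)^5 (by repeated integration by parts; each step lowers the log-exponent and produces a relatively O(1/log n) correction). Hence S_n ~ 8 · n^35 · (log n)^5 / 35.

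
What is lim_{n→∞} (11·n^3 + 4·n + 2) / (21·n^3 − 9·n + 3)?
lim = 11/21

For large n the leading n^3 terms dominate both numerator and denominator. Dividing top and bottom by n^3, every other term tends to 0, leaving 11/21.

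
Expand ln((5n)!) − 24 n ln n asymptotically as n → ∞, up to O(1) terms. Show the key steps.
ln((5n)!) − 24 n ln n = −19 n ln n + 5(ln 5 − 1) n + (1/2) ln(2π·5n) + O(1/n)

Stirling: ln((5n)!) = 5n ln(5n) − 5n + (1/2) ln(2π·5n) + O(1/n).
Expand 5n ln(5n) = 5n (ln n + ln 5) = 5n ln n + 5n ln 5.
Subtract 24n ln n: leading term is (5 − 24) n ln n = −19 n ln n. The next term is 5n ln 5 − 5n = 5(ln 5 − 1) n. Then the (1/2) ln(2π·5n) correction.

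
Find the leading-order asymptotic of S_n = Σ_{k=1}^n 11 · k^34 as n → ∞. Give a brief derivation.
S_n ~ 11 · n^35 / 35

By integral comparison (Euler-Maclaurin), Σ_{k=1}^n 11 · k^34 = 11 · ∫_0^n x^34 dx + O(n^34) = 11 · n^35/35 + O(n^34). (Equivalently, Faulhaber's formula gives the same leading term.)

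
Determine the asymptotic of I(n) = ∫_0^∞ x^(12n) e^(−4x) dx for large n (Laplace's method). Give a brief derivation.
I(n) ~ (sqrt(2π·12n) / 4) · (12n/(4e))^(12n)

Write the integrand as exp(12n ln x − 4x) and set f(x) = 12n ln x − 4x. Then f'(x) = 12n/x − 4 = 0 at x* = 12n/4, and f''(x*) = −12n/x*^2 = −4^2/(12n). Laplace's method (interior maximum) gives
  I(n) ~ e^(f(x*)) · sqrt(2π / |f''(x*)|)
        = exp(12n ln(12n/4) − 12n) · sqrt(2π · 12n / 4^2)
        = (12n/4)^(12n) e^(−12n) · sqrt(2π·12n) / 4
        = (sqrt(2π·12n) / 4) · (12n/(4e))^(12n).
This matches Γ(12n+1)/4^(12n+1) with Stirling applied to Γ.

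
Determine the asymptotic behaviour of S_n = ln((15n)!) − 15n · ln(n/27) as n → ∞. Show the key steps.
S_n ~ 15n · (ln 405 − 1) + O(ln n)

Stirling: ln((15n)!) = 15n ln(15n) − 15n + O(ln n).
  S_n = 15n ln(15n) − 15n − 15n ln(n/27) + O(ln n)
      = 15n ln(15n) − 15n ln n + 15n ln 27 − 15n + O(ln n)
      = 15n ln 15 + 15n ln 27 − 15n + O(ln n)
      = 15n (ln 405 − 1) + O(ln n).
Numerically ln(405) − 1 ≈ 5.0039.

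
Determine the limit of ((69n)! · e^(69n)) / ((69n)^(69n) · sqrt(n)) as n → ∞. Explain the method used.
lim = sqrt(2π·69)

Stirling: (69n)! ~ sqrt(2π·69n) · (69n/e)^(69n). Hence
  (69n)! · e^(69n) / (69n)^(69n) ~ sqrt(2π·69n).
Dividing by sqrt(n): sqrt(2π·69n) / sqrt(n) = sqrt(2π·69) · n^((1−1)/2), so the limit is sqrt(2π·69).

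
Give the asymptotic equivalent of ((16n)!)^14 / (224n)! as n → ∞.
((16n)!)^14/(224n)! ~ ((2π·16n)^(13/2) / sqrt(14)) · 14^(−14·16n)  →  0

Write N = 16n. Stirling: N! ~ sqrt(2π N)(N/e)^N and (14N)! ~ sqrt(2π·14N)·(14N/e)^(14N).
  (N!)^14/(14N)! ~ (2π N)^(14/2) (N/e)^(14N) / [sqrt(2π·14N) (14N/e)^(14N)]
     = (2π N)^(14/2) / sqrt(2π·14N) · (N/(14N))^(14N)
     = (2π N)^((14−1)/2) / sqrt(14) · 14^(−14N).
Since 14^14 > 1, the factor 14^(−14N) decays exponentially, so the ratio → 0. Substituting N = 16n gives the stated form.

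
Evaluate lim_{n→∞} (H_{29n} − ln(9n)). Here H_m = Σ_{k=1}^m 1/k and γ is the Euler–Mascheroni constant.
lim = ln(29/9) + γ

By Euler-Maclaurin, H_m = ln m + γ + O(1/m). So
  H_{29n} − ln(9n) = ln(29n) + γ − ln(9n) + O(1/n)
                       = ln(29/9) + γ + O(1/n).
Hence the limit is ln(29/9) + γ.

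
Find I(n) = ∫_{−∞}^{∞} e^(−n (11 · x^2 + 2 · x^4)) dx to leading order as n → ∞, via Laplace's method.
I(n) ~ sqrt(π/(11n))

φ(x) = 11 · x^2 + 2 · x^4 has its unique global minimum at x* = 0 (since φ'(x) = 22x + 8x^3 = 0 only at x = 0 for real x with both coefficients positive, and φ → ∞ as |x| → ∞). At x* = 0, φ(0) = 0 and φ''(0) = 22. Laplace's method then gives
  I(n) ~ sqrt(2π / (n · φ''(0))) · e^(−n φ(0)) = sqrt(2π / (22n)) = sqrt(π/(11n)).
The 2 · x^4 term contributes only at subleading order (an O(1/n) relative correction).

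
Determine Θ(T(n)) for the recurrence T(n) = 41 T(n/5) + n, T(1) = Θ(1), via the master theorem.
T(n) = Θ(n^(log_5 41))

Master theorem: compare f(n) = n to n^(log_5 41) where log_5 41 ≈ 2.307. Since 1 < log_5 41, we have f(n) = O(n^(log_5 41 − ε)) for some ε > 0 — Case 1. Hence T(n) = Θ(n^(log_5 41)).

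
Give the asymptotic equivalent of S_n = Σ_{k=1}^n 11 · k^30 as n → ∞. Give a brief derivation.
S_n ~ 11 · n^31 / 31

By integral comparison (Euler-Maclaurin), Σ_{k=1}^n 11 · k^30 = 11 · ∫_0^n x^30 dx + O(n^30) = 11 · n^31/31 + O(n^30). (Equivalently, Faulhaber's formula gives the same leading term.)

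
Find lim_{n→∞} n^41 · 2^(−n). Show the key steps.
lim = 0

Exponentials with base > 1 dominate every fixed polynomial: for any fixed c, n^c / 2^n → 0 as n → ∞ (e.g. by the ratio test, or by writing 2^n = e^(n ln 2) and noting e^(n ln 2) / n^c → ∞). Hence n^41 · 2^(−n) = n^41 / 2^n → 0.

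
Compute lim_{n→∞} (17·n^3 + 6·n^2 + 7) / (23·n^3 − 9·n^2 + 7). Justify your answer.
lim = 17/23

For large n the leading n^3 terms dominate both numerator and denominator. Dividing top and bottom by n^3, every other term tends to 0, leaving 17/23.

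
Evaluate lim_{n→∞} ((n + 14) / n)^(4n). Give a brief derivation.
lim = e^56

Rewrite as (1 + 14/n)^(4n). By the standard limit (1 + x/n)^n → e^x, we have (1 + 14/n)^n → e^14, and raising to the 4th power gives e^56.
More precisely, ln[(1 + 14/n)^(4n)] = 4n · ln(1 + 14/n) = 4n · (14/n + O(1/n^2)) = 56 + O(1/n) → 56.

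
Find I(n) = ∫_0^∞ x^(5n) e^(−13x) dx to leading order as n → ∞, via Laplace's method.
I(n) ~ (sqrt(2π·5n) / 13) · (5n/(13e))^(5n)

Write the integrand as exp(5n ln x − 13x) and set f(x) = 5n ln x − 13x. Then f'(x) = 5n/x − 13 = 0 at x* = 5n/13, and f''(x*) = −5n/x*^2 = −13^2/(5n). Laplace's method (interior maximum) gives
  I(n) ~ e^(f(x*)) · sqrt(2π / |f''(x*)|)
        = exp(5n ln(5n/13) − 5n) · sqrt(2π · 5n / 13^2)
        = (5n/13)^(5n) e^(−5n) · sqrt(2π·5n) / 13
        = (sqrt(2π·5n) / 13) · (5n/(13e))^(5n).
This matches Γ(5n+1)/13^(5n+1) with Stirling applied to Γ.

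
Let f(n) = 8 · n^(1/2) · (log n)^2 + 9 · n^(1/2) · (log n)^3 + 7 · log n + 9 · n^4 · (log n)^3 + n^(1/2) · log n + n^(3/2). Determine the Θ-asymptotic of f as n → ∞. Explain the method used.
f(n) ∈ Θ(n^4 · (log n)^3)

Compare the terms by growth order. For large n, n^a · (log n)^b dominates n^a' · (log n)^b' iff a > a', or (a = a' and b > b'). Ranking the 6 terms shows the dominant one is 9 · n^4 · (log n)^3. Hence f(n) ∈ Θ(n^4 · (log n)^3).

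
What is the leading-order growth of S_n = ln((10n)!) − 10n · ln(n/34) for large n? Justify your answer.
S_n ~ 10n · (ln 340 − 1) + O(ln n)

Stirling: ln((10n)!) = 10n ln(10n) − 10n + O(ln n).
  S_n = 10n ln(10n) − 10n − 10n ln(n/34) + O(ln n)
      = 10n ln(10n) − 10n ln n + 10n ln 34 − 10n + O(ln n)
      = 10n ln 10 + 10n ln 34 − 10n + O(ln n)
      = 10n (ln 340 − 1) + O(ln n).
Numerically ln(340) − 1 ≈ 4.8289.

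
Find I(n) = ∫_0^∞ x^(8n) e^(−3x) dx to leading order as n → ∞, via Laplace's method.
I(n) ~ (sqrt(2π·8n) / 3) · (8n/(3e))^(8n)

Write the integrand as exp(8n ln x − 3x) and set f(x) = 8n ln x − 3x. Then f'(x) = 8n/x − 3 = 0 at x* = 8n/3, and f''(x*) = −8n/x*^2 = −3^2/(8n). Laplace's method (interior maximum) gives
  I(n) ~ e^(f(x*)) · sqrt(2π / |f''(x*)|)
        = exp(8n ln(8n/3) − 8n) · sqrt(2π · 8n / 3^2)
        = (8n/3)^(8n) e^(−8n) · sqrt(2π·8n) / 3
        = (sqrt(2π·8n) / 3) · (8n/(3e))^(8n).
This matches Γ(8n+1)/3^(8n+1) with Stirling applied to Γ.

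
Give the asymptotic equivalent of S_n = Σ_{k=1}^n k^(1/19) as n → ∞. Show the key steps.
S_n ~ (19/20) · n^(20/19)

Integral comparison: Σ_{k=1}^n k^(1/19) = ∫_0^n x^(1/19) dx + O(n^(1/19)). The integral is n^(1 + 1/19) / (1 + 1/19) = n^((1+19)/19) / ((1+19)/19) = (19/20) · n^(20/19).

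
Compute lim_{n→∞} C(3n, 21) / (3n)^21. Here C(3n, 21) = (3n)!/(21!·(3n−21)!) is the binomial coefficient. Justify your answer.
lim = 1/21! = 1/51090942171709440000

With N = 3n → ∞: C(N, 21) / N^21 = [N(N−1)…(N−20)] / (21! · N^21) = (1/21!) · 1 · (1 − 1/(3n)) · … · (1 − 20/(3n)). Each factor → 1 as N → ∞, so the limit is 1/21! = 1/51090942171709440000.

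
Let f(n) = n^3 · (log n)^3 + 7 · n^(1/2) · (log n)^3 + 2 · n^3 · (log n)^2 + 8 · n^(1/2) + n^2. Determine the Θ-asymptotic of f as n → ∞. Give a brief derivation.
f(n) ∈ Θ(n^3 · (log n)^3)

Compare the terms by growth order. For large n, n^a · (log n)^b dominates n^a' · (log n)^b' iff a > a', or (a = a' and b > b'). Ranking the 5 terms shows the dominant one is n^3 · (log n)^3. Hence f(n) ∈ Θ(n^3 · (log n)^3).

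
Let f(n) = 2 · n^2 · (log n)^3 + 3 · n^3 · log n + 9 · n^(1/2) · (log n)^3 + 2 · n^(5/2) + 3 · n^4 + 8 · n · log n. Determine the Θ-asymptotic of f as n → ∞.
f(n) ∈ Θ(n^4)

Compare the terms by growth order. For large n, n^a · (log n)^b dominates n^a' · (log n)^b' iff a > a', or (a = a' and b > b'). Ranking the 6 terms shows the dominant one is 3 · n^4. Hence f(n) ∈ Θ(n^4).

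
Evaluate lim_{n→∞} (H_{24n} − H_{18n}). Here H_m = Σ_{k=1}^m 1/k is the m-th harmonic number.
lim = ln(24/18) = ln(4/3)

Euler-Maclaurin gives H_m = ln m + γ + 1/(2m) + O(1/m^2). The γ and O(1/m) terms cancel in the difference:
  H_{24n} − H_{18n} = ln(24n) − ln(18n) + O(1/n) = ln(24/18) + O(1/n).
Hence the limit is ln(24/18) = ln(4/3).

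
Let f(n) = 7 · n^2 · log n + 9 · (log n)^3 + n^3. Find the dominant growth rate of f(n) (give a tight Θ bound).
f(n) ∈ Θ(n^3)

Compare the terms by growth order. For large n, n^a · (log n)^b dominates n^a' · (log n)^b' iff a > a', or (a = a' and b > b'). Ranking the 3 terms shows the dominant one is n^3. Hence f(n) ∈ Θ(n^3).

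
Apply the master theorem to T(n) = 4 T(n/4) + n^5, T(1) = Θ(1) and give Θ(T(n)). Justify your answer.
T(n) = Θ(n^5)

log_4 4 ≈ 1.000. f(n) = n^5 dominates n^(log_4 4) since 5 > 1.000, and the regularity condition a·f(n/b) = 4·(n/4)^5 = (4/1024)·n^5 ≤ c·f(n) holds with c = 4/1024 ≈ 0.00391 < 1. So this is Case 3: T(n) = Θ(f(n)) = Θ(n^5).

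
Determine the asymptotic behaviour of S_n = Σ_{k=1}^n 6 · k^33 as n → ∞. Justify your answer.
S_n ~ 3 · n^34 / 17

By integral comparison (Euler-Maclaurin), Σ_{k=1}^n 6 · k^33 = 6 · ∫_0^n x^33 dx + O(n^33) = 6 · n^34/34 = 3 · n^34 / 17 + O(n^33). (Equivalently, Faulhaber's formula gives the same leading term.)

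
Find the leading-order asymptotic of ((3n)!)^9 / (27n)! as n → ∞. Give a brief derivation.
((3n)!)^9/(27n)! ~ ((2π·3n)^(8/2) / 3) · 9^(−9·3n)  →  0

Write N = 3n. Stirling: N! ~ sqrt(2π N)(N/e)^N and (9N)! ~ sqrt(2π·9N)·(9N/e)^(9N).
  (N!)^9/(9N)! ~ (2π N)^(9/2) (N/e)^(9N) / [sqrt(2π·9N) (9N/e)^(9N)]
     = (2π N)^(9/2) / sqrt(2π·9N) · (N/(9N))^(9N)
     = (2π N)^((9−1)/2) / 3 · 9^(−9N).
Since 9^9 > 1, the factor 9^(−9N) decays exponentially, so the ratio → 0. Substituting N = 3n gives the stated form.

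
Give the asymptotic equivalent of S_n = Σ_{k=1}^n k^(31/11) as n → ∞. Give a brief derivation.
S_n ~ (11/42) · n^(42/11)

Integral comparison: Σ_{k=1}^n k^(31/11) = ∫_0^n x^(31/11) dx + O(n^(31/11)). The integral is n^(1 + 31/11) / (1 + 31/11) = n^((31+11)/11) / ((31+11)/11) = (11/42) · n^(42/11).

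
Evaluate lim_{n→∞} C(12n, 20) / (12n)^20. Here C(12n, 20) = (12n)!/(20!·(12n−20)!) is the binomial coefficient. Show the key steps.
lim = 1/20! = 1/2432902008176640000

With N = 12n → ∞: C(N, 20) / N^20 = [N(N−1)…(N−19)] / (20! · N^20) = (1/20!) · 1 · (1 − 1/(12n)) · … · (1 − 19/(12n)). Each factor → 1 as N → ∞, so the limit is 1/20! = 1/2432902008176640000.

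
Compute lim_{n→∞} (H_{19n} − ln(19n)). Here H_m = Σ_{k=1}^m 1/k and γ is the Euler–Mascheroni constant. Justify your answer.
lim = γ

By Euler-Maclaurin, H_m = ln m + γ + O(1/m). So
  H_{19n} − ln(19n) = ln(19n) + γ − ln(19n) + O(1/n)
                       = ln(19/19) + γ + O(1/n).
Hence the limit is γ (since ln 1 = 0).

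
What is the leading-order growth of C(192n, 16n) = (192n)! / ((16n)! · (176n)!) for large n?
C(192n, 16n) ~ (8916100448256/285311670611)^(16n) · sqrt(6/(11π·16n))

Write N = 16n. Apply Stirling to each factorial:
  (12N)! ~ sqrt(2π·12N) · (12N/e)^(12N),
  N! ~ sqrt(2π N) · (N/e)^N,
  (11N)! ~ sqrt(2π·11N) · (11N/e)^(11N).
The exponential factors combine to (12N)^(12N) / (N^N · (11N)^(11N)) = 12^(12N)/11^(11N) = (12^12/11^11)^N = (8916100448256/285311670611)^N.
The square-root prefactors combine to sqrt(2π·12N) / (sqrt(2π N)·sqrt(2π·11N)) = sqrt(12 / (2π·11·N)) = sqrt(6/(11π·16n)).
Substituting N = 16n: C(192n, 16n) ~ (8916100448256/285311670611)^(16n) · sqrt(6/(11π·16n)).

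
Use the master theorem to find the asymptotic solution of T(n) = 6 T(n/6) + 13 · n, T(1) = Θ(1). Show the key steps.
T(n) = Θ(n log n)

log_6 6 = 1, and f(n) = 13 · n = Θ(n^(log_6 6)). This is Case 2 of the master theorem: T(n) = Θ(f(n) · log n) = Θ(n log n).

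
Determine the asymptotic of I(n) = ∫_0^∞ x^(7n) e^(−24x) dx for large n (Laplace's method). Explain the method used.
I(n) ~ (sqrt(2π·7n) / 24) · (7n/(24e))^(7n)

Write the integrand as exp(7n ln x − 24x) and set f(x) = 7n ln x − 24x. Then f'(x) = 7n/x − 24 = 0 at x* = 7n/24, and f''(x*) = −7n/x*^2 = −24^2/(7n). Laplace's method (interior maximum) gives
  I(n) ~ e^(f(x*)) · sqrt(2π / |f''(x*)|)
        = exp(7n ln(7n/24) − 7n) · sqrt(2π · 7n / 24^2)
        = (7n/24)^(7n) e^(−7n) · sqrt(2π·7n) / 24
        = (sqrt(2π·7n) / 24) · (7n/(24e))^(7n).
This matches Γ(7n+1)/24^(7n+1) with Stirling applied to Γ.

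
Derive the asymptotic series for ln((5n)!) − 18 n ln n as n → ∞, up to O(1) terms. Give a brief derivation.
ln((5n)!) − 18 n ln n = −13 n ln n + 5(ln 5 − 1) n + (1/2) ln(2π·5n) + O(1/n)

Stirling: ln((5n)!) = 5n ln(5n) − 5n + (1/2) ln(2π·5n) + O(1/n).
Expand 5n ln(5n) = 5n (ln n + ln 5) = 5n ln n + 5n ln 5.
Subtract 18n ln n: leading term is (5 − 18) n ln n = −13 n ln n. The next term is 5n ln 5 − 5n = 5(ln 5 − 1) n. Then the (1/2) ln(2π·5n) correction.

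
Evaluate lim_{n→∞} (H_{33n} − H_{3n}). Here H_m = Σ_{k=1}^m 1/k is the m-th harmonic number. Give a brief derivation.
lim = ln(33/3) = ln 11

Euler-Maclaurin gives H_m = ln m + γ + 1/(2m) + O(1/m^2). The γ and O(1/m) terms cancel in the difference:
  H_{33n} − H_{3n} = ln(33n) − ln(3n) + O(1/n) = ln(33/3) + O(1/n).
Hence the limit is ln(33/3) = ln 11.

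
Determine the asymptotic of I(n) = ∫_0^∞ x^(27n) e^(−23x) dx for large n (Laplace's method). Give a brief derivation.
I(n) ~ (sqrt(2π·27n) / 23) · (27n/(23e))^(27n)

Write the integrand as exp(27n ln x − 23x) and set f(x) = 27n ln x − 23x. Then f'(x) = 27n/x − 23 = 0 at x* = 27n/23, and f''(x*) = −27n/x*^2 = −23^2/(27n). Laplace's method (interior maximum) gives
  I(n) ~ e^(f(x*)) · sqrt(2π / |f''(x*)|)
        = exp(27n ln(27n/23) − 27n) · sqrt(2π · 27n / 23^2)
        = (27n/23)^(27n) e^(−27n) · sqrt(2π·27n) / 23
        = (sqrt(2π·27n) / 23) · (27n/(23e))^(27n).
This matches Γ(27n+1)/23^(27n+1) with Stirling applied to Γ.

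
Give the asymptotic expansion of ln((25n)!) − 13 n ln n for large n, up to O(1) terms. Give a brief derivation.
ln((25n)!) − 13 n ln n = 12 n ln n + 25(ln 25 − 1) n + (1/2) ln(2π·25n) + O(1/n)

Stirling: ln((25n)!) = 25n ln(25n) − 25n + (1/2) ln(2π·25n) + O(1/n).
Expand 25n ln(25n) = 25n (ln n + ln 25) = 25n ln n + 25n ln 25.
Subtract 13n ln n: leading term is (25 − 13) n ln n = 12 n ln n. The next term is 25n ln 25 − 25n = 25(ln 25 − 1) n. Then the (1/2) ln(2π·25n) correction.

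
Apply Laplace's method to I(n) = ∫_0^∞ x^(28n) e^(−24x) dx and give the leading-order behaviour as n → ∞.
I(n) ~ (sqrt(2π·28n) / 24) · (28n/(24e))^(28n)

Write the integrand as exp(28n ln x − 24x) and set f(x) = 28n ln x − 24x. Then f'(x) = 28n/x − 24 = 0 at x* = 28n/24, and f''(x*) = −28n/x*^2 = −24^2/(28n). Laplace's method (interior maximum) gives
  I(n) ~ e^(f(x*)) · sqrt(2π / |f''(x*)|)
        = exp(28n ln(28n/24) − 28n) · sqrt(2π · 28n / 24^2)
        = (28n/24)^(28n) e^(−28n) · sqrt(2π·28n) / 24
        = (sqrt(2π·28n) / 24) · (28n/(24e))^(28n).
This matches Γ(28n+1)/24^(28n+1) with Stirling applied to Γ.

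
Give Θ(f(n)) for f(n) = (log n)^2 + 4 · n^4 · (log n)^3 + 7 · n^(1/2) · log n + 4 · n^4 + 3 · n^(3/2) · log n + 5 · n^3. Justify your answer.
f(n) ∈ Θ(n^4 · (log n)^3)

Compare the terms by growth order. For large n, n^a · (log n)^b dominates n^a' · (log n)^b' iff a > a', or (a = a' and b > b'). Ranking the 6 terms shows the dominant one is 4 · n^4 · (log n)^3. Hence f(n) ∈ Θ(n^4 · (log n)^3).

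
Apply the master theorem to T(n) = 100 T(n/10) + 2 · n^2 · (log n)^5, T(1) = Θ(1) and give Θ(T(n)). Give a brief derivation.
T(n) = Θ(n^2 · (log n)^6)

Here log_10 100 = 2 and f(n) = 2 · n^2 · (log n)^5 = Θ(n^(log_10 100) · (log n)^5). This is the extended Case 2 of the master theorem (f matches the critical exponent up to log factors), giving T(n) = Θ(n^(log_10 100) · (log n)^(5+1)) = Θ(n^2 · (log n)^6).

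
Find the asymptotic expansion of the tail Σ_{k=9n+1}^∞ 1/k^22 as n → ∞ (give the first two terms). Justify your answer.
Σ_{k>9n} 1/k^22 = 1/(21 · (9n)^21) − 1/(2 · (9n)^22) + O(1/(9n)^23)

Compare to the integral: ∫_{9n}^∞ x^(−22) dx = [−x^(−21)/21]_{9n}^∞ = 1/((22−1)·(9n)^21). The Euler-Maclaurin correction adds −f(9n)/2 = −1/(2·(9n)^22). Euler-Maclaurin then gives
  Σ_{k>9n} 1/k^22 = ∫_{9n}^∞ dx/x^22 − 1/(2·(9n)^22) + O(1/(9n)^23).
(Equivalently this is ζ(22) − Σ_{k≤9n} 1/k^22.)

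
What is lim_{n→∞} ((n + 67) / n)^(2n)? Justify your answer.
lim = e^134

Rewrite as (1 + 67/n)^(2n). By the standard limit (1 + x/n)^n → e^x, we have (1 + 67/n)^n → e^67, and raising to the 2nd power gives e^134.
More precisely, ln[(1 + 67/n)^(2n)] = 2n · ln(1 + 67/n) = 2n · (67/n + O(1/n^2)) = 134 + O(1/n) → 134.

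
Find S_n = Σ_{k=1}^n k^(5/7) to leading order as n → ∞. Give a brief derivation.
S_n ~ (7/12) · n^(12/7)

Integral comparison: Σ_{k=1}^n k^(5/7) = ∫_0^n x^(5/7) dx + O(n^(5/7)). The integral is n^(1 + 5/7) / (1 + 5/7) = n^((5+7)/7) / ((5+7)/7) = (7/12) · n^(12/7).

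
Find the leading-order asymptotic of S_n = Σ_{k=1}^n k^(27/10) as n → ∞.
S_n ~ (10/37) · n^(37/10)

Integral comparison: Σ_{k=1}^n k^(27/10) = ∫_0^n x^(27/10) dx + O(n^(27/10)). The integral is n^(1 + 27/10) / (1 + 27/10) = n^((27+10)/10) / ((27+10)/10) = (10/37) · n^(37/10).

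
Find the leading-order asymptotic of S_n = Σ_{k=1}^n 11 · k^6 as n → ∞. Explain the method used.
S_n ~ 11 · n^7 / 7

By integral comparison (Euler-Maclaurin), Σ_{k=1}^n 11 · k^6 = 11 · ∫_0^n x^6 dx + O(n^6) = 11 · n^7/7 + O(n^6). (Equivalently, Faulhaber's formula gives the same leading term.)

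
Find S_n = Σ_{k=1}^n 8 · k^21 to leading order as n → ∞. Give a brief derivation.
S_n ~ 4 · n^22 / 11

By integral comparison (Euler-Maclaurin), Σ_{k=1}^n 8 · k^21 = 8 · ∫_0^n x^21 dx + O(n^21) = 8 · n^22/22 = 4 · n^22 / 11 + O(n^21). (Equivalently, Faulhaber's formula gives the same leading term.)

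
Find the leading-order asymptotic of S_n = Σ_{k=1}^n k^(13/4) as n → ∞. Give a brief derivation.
S_n ~ (4/17) · n^(17/4)

Integral comparison: Σ_{k=1}^n k^(13/4) = ∫_0^n x^(13/4) dx + O(n^(13/4)). The integral is n^(1 + 13/4) / (1 + 13/4) = n^((13+4)/4) / ((13+4)/4) = (4/17) · n^(17/4).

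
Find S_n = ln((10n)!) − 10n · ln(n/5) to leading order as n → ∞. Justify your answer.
S_n ~ 10n · (ln 50 − 1) + O(ln n)

Stirling: ln((10n)!) = 10n ln(10n) − 10n + O(ln n).
  S_n = 10n ln(10n) − 10n − 10n ln(n/5) + O(ln n)
      = 10n ln(10n) − 10n ln n + 10n ln 5 − 10n + O(ln n)
      = 10n ln 10 + 10n ln 5 − 10n + O(ln n)
      = 10n (ln 50 − 1) + O(ln n).
Numerically ln(50) − 1 ≈ 2.9120.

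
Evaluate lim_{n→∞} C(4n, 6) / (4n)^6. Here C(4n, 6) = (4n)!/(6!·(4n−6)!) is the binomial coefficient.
lim = 1/6! = 1/720

With N = 4n → ∞: C(N, 6) / N^6 = [N(N−1)…(N−5)] / (6! · N^6) = (1/6!) · 1 · (1 − 1/(4n)) · … · (1 − 5/(4n)). Each factor → 1 as N → ∞, so the limit is 1/6! = 1/720.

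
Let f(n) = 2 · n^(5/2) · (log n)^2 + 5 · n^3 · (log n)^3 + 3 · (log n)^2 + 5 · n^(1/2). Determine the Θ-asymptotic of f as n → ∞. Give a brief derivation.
f(n) ∈ Θ(n^3 · (log n)^3)

Compare the terms by growth order. For large n, n^a · (log n)^b dominates n^a' · (log n)^b' iff a > a', or (a = a' and b > b'). Ranking the 4 terms shows the dominant one is 5 · n^3 · (log n)^3. Hence f(n) ∈ Θ(n^3 · (log n)^3).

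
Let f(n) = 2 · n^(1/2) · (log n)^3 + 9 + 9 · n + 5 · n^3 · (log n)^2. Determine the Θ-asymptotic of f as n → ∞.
f(n) ∈ Θ(n^3 · (log n)^2)

Compare the terms by growth order. For large n, n^a · (log n)^b dominates n^a' · (log n)^b' iff a > a', or (a = a' and b > b'). Ranking the 4 terms shows the dominant one is 5 · n^3 · (log n)^2. Hence f(n) ∈ Θ(n^3 · (log n)^2).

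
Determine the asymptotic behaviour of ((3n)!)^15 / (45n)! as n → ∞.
((3n)!)^15/(45n)! ~ ((2π·3n)^(14/2) / sqrt(15)) · 15^(−15·3n)  →  0

Write N = 3n. Stirling: N! ~ sqrt(2π N)(N/e)^N and (15N)! ~ sqrt(2π·15N)·(15N/e)^(15N).
  (N!)^15/(15N)! ~ (2π N)^(15/2) (N/e)^(15N) / [sqrt(2π·15N) (15N/e)^(15N)]
     = (2π N)^(15/2) / sqrt(2π·15N) · (N/(15N))^(15N)
     = (2π N)^((15−1)/2) / sqrt(15) · 15^(−15N).
Since 15^15 > 1, the factor 15^(−15N) decays exponentially, so the ratio → 0. Substituting N = 3n gives the stated form.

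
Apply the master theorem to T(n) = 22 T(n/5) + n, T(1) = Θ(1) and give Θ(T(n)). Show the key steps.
T(n) = Θ(n^(log_5 22))

Master theorem: compare f(n) = n to n^(log_5 22) where log_5 22 ≈ 1.921. Since 1 < log_5 22, we have f(n) = O(n^(log_5 22 − ε)) for some ε > 0 — Case 1. Hence T(n) = Θ(n^(log_5 22)).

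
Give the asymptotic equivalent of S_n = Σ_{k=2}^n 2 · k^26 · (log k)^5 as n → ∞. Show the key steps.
S_n ~ 2 · n^27 · (log n)^5 / 27

By integral comparison, S_n = ∫_1^n 2 · x^26 · (log x)^5 dx + O(n^26 · (log n)^5). For the integral, the leading term of ∫_1^n x^26 (log x)^5 dx is n^27/27 · (log n)^5 (by repeated integration by parts; each step lowers the log-exponent and produces a relatively O(1/log n) correction). Hence S_n ~ 2 · n^27 · (log n)^5 / 27.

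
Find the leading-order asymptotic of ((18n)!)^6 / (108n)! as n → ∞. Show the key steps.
((18n)!)^6/(108n)! ~ ((2π·18n)^(5/2) / sqrt(6)) · 6^(−6·18n)  →  0

Write N = 18n. Stirling: N! ~ sqrt(2π N)(N/e)^N and (6N)! ~ sqrt(2π·6N)·(6N/e)^(6N).
  (N!)^6/(6N)! ~ (2π N)^(6/2) (N/e)^(6N) / [sqrt(2π·6N) (6N/e)^(6N)]
     = (2π N)^(6/2) / sqrt(2π·6N) · (N/(6N))^(6N)
     = (2π N)^((6−1)/2) / sqrt(6) · 6^(−6N).
Since 6^6 > 1, the factor 6^(−6N) decays exponentially, so the ratio → 0. Substituting N = 18n gives the stated form.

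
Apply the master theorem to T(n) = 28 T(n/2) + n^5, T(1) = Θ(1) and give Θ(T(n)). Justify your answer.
T(n) = Θ(n^5)

log_2 28 ≈ 4.807. f(n) = n^5 dominates n^(log_2 28) since 5 > 4.807, and the regularity condition a·f(n/b) = 28·(n/2)^5 = (28/32)·n^5 ≤ c·f(n) holds with c = 28/32 ≈ 0.875 < 1. So this is Case 3: T(n) = Θ(f(n)) = Θ(n^5).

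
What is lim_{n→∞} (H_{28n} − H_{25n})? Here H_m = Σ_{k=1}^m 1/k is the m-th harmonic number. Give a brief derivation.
lim = ln(28/25)

Euler-Maclaurin gives H_m = ln m + γ + 1/(2m) + O(1/m^2). The γ and O(1/m) terms cancel in the difference:
  H_{28n} − H_{25n} = ln(28n) − ln(25n) + O(1/n) = ln(28/25) + O(1/n).
Hence the limit is ln(28/25).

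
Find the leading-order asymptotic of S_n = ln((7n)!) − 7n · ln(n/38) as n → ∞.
S_n ~ 7n · (ln 266 − 1) + O(ln n)

Stirling: ln((7n)!) = 7n ln(7n) − 7n + O(ln n).
  S_n = 7n ln(7n) − 7n − 7n ln(n/38) + O(ln n)
      = 7n ln(7n) − 7n ln n + 7n ln 38 − 7n + O(ln n)
      = 7n ln 7 + 7n ln 38 − 7n + O(ln n)
      = 7n (ln 266 − 1) + O(ln n).
Numerically ln(266) − 1 ≈ 4.5835.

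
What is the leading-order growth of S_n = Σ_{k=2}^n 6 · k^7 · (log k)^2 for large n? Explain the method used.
S_n ~ 3 · n^8 · (log n)^2 / 4

By integral comparison, S_n = ∫_1^n 6 · x^7 · (log x)^2 dx + O(n^7 · (log n)^2). For the integral, the leading term of ∫_1^n x^7 (log x)^2 dx is n^8/8 · (log n)^2 (by repeated integration by parts; each step lowers the log-exponent and produces a relatively O(1/log n) correction). Hence S_n ~ 3 · n^8 · (log n)^2 / 4.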